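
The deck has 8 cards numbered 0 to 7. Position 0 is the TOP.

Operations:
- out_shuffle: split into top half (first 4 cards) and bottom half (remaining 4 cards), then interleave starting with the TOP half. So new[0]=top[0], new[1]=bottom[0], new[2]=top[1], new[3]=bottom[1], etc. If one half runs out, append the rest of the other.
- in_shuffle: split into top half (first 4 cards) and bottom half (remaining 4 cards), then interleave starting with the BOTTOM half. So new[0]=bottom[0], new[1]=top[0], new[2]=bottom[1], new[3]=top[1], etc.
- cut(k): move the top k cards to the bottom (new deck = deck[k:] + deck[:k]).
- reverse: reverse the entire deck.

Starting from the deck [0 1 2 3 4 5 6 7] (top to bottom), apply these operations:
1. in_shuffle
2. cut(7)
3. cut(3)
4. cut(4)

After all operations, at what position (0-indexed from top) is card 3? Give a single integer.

Answer: 1

Derivation:
After op 1 (in_shuffle): [4 0 5 1 6 2 7 3]
After op 2 (cut(7)): [3 4 0 5 1 6 2 7]
After op 3 (cut(3)): [5 1 6 2 7 3 4 0]
After op 4 (cut(4)): [7 3 4 0 5 1 6 2]
Card 3 is at position 1.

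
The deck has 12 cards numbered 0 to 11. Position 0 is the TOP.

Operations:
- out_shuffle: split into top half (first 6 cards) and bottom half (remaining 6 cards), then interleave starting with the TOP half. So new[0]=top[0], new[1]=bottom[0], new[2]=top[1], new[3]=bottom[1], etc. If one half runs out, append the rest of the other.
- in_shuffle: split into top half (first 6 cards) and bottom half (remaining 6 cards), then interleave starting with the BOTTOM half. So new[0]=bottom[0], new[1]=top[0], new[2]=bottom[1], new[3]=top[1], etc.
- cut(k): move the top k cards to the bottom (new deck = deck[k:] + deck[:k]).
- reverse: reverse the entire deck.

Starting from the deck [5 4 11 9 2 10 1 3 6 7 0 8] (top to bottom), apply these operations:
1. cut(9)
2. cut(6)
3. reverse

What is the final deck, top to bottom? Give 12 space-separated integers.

Answer: 11 4 5 8 0 7 6 3 1 10 2 9

Derivation:
After op 1 (cut(9)): [7 0 8 5 4 11 9 2 10 1 3 6]
After op 2 (cut(6)): [9 2 10 1 3 6 7 0 8 5 4 11]
After op 3 (reverse): [11 4 5 8 0 7 6 3 1 10 2 9]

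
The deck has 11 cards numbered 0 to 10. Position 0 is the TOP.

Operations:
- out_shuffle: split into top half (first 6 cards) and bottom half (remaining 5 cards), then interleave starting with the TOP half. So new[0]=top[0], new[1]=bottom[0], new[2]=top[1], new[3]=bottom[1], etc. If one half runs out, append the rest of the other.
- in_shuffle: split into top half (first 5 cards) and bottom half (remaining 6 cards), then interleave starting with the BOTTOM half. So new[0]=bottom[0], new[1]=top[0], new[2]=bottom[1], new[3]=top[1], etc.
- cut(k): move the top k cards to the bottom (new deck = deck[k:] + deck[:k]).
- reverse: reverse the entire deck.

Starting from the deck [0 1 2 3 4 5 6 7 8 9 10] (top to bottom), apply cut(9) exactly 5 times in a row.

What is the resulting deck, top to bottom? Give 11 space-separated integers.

Answer: 1 2 3 4 5 6 7 8 9 10 0

Derivation:
After op 1 (cut(9)): [9 10 0 1 2 3 4 5 6 7 8]
After op 2 (cut(9)): [7 8 9 10 0 1 2 3 4 5 6]
After op 3 (cut(9)): [5 6 7 8 9 10 0 1 2 3 4]
After op 4 (cut(9)): [3 4 5 6 7 8 9 10 0 1 2]
After op 5 (cut(9)): [1 2 3 4 5 6 7 8 9 10 0]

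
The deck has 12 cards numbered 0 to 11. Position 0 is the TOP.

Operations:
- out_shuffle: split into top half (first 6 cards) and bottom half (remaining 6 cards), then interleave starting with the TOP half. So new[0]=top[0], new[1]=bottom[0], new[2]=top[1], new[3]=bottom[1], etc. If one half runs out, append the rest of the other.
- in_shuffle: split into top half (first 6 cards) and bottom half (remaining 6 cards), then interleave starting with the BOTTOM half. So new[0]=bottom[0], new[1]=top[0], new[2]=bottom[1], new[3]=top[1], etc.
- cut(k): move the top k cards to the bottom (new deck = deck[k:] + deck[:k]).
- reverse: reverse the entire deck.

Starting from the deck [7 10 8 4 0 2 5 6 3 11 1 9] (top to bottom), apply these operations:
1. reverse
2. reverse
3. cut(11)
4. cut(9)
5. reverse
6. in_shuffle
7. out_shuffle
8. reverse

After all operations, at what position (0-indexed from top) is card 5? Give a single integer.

Answer: 5

Derivation:
After op 1 (reverse): [9 1 11 3 6 5 2 0 4 8 10 7]
After op 2 (reverse): [7 10 8 4 0 2 5 6 3 11 1 9]
After op 3 (cut(11)): [9 7 10 8 4 0 2 5 6 3 11 1]
After op 4 (cut(9)): [3 11 1 9 7 10 8 4 0 2 5 6]
After op 5 (reverse): [6 5 2 0 4 8 10 7 9 1 11 3]
After op 6 (in_shuffle): [10 6 7 5 9 2 1 0 11 4 3 8]
After op 7 (out_shuffle): [10 1 6 0 7 11 5 4 9 3 2 8]
After op 8 (reverse): [8 2 3 9 4 5 11 7 0 6 1 10]
Card 5 is at position 5.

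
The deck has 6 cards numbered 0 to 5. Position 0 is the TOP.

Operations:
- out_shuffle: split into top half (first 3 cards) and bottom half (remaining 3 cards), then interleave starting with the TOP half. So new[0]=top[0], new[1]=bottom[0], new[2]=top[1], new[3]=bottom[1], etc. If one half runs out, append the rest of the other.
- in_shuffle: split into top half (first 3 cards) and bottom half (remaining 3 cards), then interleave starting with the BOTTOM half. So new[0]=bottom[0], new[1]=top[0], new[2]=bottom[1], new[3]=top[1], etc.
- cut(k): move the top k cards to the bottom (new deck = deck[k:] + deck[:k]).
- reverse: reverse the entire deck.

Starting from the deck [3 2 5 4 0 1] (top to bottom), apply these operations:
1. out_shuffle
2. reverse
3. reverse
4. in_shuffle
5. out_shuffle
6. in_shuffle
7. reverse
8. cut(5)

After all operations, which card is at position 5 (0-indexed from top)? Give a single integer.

After op 1 (out_shuffle): [3 4 2 0 5 1]
After op 2 (reverse): [1 5 0 2 4 3]
After op 3 (reverse): [3 4 2 0 5 1]
After op 4 (in_shuffle): [0 3 5 4 1 2]
After op 5 (out_shuffle): [0 4 3 1 5 2]
After op 6 (in_shuffle): [1 0 5 4 2 3]
After op 7 (reverse): [3 2 4 5 0 1]
After op 8 (cut(5)): [1 3 2 4 5 0]
Position 5: card 0.

Answer: 0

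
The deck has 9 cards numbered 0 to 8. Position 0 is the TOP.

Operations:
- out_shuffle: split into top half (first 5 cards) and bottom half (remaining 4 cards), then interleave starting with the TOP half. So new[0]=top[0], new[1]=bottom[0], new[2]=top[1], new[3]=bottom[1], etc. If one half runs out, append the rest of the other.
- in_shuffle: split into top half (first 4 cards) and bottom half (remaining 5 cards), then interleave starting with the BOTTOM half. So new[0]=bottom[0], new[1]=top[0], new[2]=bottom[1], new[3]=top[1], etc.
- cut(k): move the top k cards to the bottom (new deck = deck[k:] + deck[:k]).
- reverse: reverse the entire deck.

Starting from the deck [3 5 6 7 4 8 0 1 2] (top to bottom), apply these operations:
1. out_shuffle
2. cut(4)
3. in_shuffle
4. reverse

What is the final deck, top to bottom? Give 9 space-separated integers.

After op 1 (out_shuffle): [3 8 5 0 6 1 7 2 4]
After op 2 (cut(4)): [6 1 7 2 4 3 8 5 0]
After op 3 (in_shuffle): [4 6 3 1 8 7 5 2 0]
After op 4 (reverse): [0 2 5 7 8 1 3 6 4]

Answer: 0 2 5 7 8 1 3 6 4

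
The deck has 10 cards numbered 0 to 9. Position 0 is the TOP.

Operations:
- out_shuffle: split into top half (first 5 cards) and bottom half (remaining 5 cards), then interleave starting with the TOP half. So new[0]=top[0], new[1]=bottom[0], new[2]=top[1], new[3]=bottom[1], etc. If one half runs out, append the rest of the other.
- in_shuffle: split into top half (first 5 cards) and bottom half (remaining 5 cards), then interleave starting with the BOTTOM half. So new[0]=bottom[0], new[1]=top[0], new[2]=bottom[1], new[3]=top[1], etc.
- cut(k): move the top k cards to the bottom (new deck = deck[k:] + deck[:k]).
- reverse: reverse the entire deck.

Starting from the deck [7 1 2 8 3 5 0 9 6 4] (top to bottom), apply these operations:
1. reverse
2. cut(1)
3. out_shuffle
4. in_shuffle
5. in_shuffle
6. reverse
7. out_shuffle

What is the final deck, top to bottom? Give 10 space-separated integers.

After op 1 (reverse): [4 6 9 0 5 3 8 2 1 7]
After op 2 (cut(1)): [6 9 0 5 3 8 2 1 7 4]
After op 3 (out_shuffle): [6 8 9 2 0 1 5 7 3 4]
After op 4 (in_shuffle): [1 6 5 8 7 9 3 2 4 0]
After op 5 (in_shuffle): [9 1 3 6 2 5 4 8 0 7]
After op 6 (reverse): [7 0 8 4 5 2 6 3 1 9]
After op 7 (out_shuffle): [7 2 0 6 8 3 4 1 5 9]

Answer: 7 2 0 6 8 3 4 1 5 9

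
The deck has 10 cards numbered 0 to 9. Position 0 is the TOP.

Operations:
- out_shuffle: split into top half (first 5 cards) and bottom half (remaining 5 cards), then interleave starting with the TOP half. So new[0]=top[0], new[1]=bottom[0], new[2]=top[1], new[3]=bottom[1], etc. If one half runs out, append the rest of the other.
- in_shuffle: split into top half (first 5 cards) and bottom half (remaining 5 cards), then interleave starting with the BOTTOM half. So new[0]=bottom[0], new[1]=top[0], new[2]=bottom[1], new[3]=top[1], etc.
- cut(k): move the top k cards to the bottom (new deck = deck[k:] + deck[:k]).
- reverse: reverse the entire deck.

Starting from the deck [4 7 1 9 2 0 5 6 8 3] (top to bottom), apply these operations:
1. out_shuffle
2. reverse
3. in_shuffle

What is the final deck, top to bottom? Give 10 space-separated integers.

After op 1 (out_shuffle): [4 0 7 5 1 6 9 8 2 3]
After op 2 (reverse): [3 2 8 9 6 1 5 7 0 4]
After op 3 (in_shuffle): [1 3 5 2 7 8 0 9 4 6]

Answer: 1 3 5 2 7 8 0 9 4 6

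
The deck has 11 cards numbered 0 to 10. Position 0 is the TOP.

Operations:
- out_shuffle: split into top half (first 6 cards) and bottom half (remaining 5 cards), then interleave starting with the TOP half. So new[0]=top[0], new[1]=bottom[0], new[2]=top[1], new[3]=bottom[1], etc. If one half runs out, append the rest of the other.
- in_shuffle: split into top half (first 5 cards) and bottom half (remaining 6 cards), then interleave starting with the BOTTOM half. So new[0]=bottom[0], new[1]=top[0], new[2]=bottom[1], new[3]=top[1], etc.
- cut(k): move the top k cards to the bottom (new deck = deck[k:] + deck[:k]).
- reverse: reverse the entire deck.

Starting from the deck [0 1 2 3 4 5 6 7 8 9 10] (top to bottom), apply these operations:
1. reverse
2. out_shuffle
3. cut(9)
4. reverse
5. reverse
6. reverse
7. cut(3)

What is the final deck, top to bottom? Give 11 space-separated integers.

After op 1 (reverse): [10 9 8 7 6 5 4 3 2 1 0]
After op 2 (out_shuffle): [10 4 9 3 8 2 7 1 6 0 5]
After op 3 (cut(9)): [0 5 10 4 9 3 8 2 7 1 6]
After op 4 (reverse): [6 1 7 2 8 3 9 4 10 5 0]
After op 5 (reverse): [0 5 10 4 9 3 8 2 7 1 6]
After op 6 (reverse): [6 1 7 2 8 3 9 4 10 5 0]
After op 7 (cut(3)): [2 8 3 9 4 10 5 0 6 1 7]

Answer: 2 8 3 9 4 10 5 0 6 1 7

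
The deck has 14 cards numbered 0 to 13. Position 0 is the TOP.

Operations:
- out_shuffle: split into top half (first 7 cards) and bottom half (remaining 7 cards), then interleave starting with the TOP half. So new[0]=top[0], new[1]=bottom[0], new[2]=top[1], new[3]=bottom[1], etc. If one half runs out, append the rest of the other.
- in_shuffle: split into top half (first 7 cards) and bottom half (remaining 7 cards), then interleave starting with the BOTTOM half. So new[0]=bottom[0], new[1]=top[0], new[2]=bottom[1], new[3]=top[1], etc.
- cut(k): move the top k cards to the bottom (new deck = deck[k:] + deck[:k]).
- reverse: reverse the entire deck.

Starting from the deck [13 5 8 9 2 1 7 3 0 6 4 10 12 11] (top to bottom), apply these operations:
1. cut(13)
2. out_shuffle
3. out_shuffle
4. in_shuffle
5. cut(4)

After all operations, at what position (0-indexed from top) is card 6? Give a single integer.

Answer: 13

Derivation:
After op 1 (cut(13)): [11 13 5 8 9 2 1 7 3 0 6 4 10 12]
After op 2 (out_shuffle): [11 7 13 3 5 0 8 6 9 4 2 10 1 12]
After op 3 (out_shuffle): [11 6 7 9 13 4 3 2 5 10 0 1 8 12]
After op 4 (in_shuffle): [2 11 5 6 10 7 0 9 1 13 8 4 12 3]
After op 5 (cut(4)): [10 7 0 9 1 13 8 4 12 3 2 11 5 6]
Card 6 is at position 13.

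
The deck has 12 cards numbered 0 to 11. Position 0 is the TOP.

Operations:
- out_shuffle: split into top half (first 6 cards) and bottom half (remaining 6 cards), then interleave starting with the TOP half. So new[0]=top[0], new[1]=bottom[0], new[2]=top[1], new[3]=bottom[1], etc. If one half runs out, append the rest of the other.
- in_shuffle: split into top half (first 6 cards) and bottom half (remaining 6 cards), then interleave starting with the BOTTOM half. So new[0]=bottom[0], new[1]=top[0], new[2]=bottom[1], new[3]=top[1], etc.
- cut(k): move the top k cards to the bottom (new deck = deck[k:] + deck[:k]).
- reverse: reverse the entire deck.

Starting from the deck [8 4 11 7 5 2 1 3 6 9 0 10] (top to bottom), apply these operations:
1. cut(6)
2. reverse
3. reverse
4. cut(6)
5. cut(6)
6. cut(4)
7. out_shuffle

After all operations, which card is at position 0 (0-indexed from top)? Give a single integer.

Answer: 0

Derivation:
After op 1 (cut(6)): [1 3 6 9 0 10 8 4 11 7 5 2]
After op 2 (reverse): [2 5 7 11 4 8 10 0 9 6 3 1]
After op 3 (reverse): [1 3 6 9 0 10 8 4 11 7 5 2]
After op 4 (cut(6)): [8 4 11 7 5 2 1 3 6 9 0 10]
After op 5 (cut(6)): [1 3 6 9 0 10 8 4 11 7 5 2]
After op 6 (cut(4)): [0 10 8 4 11 7 5 2 1 3 6 9]
After op 7 (out_shuffle): [0 5 10 2 8 1 4 3 11 6 7 9]
Position 0: card 0.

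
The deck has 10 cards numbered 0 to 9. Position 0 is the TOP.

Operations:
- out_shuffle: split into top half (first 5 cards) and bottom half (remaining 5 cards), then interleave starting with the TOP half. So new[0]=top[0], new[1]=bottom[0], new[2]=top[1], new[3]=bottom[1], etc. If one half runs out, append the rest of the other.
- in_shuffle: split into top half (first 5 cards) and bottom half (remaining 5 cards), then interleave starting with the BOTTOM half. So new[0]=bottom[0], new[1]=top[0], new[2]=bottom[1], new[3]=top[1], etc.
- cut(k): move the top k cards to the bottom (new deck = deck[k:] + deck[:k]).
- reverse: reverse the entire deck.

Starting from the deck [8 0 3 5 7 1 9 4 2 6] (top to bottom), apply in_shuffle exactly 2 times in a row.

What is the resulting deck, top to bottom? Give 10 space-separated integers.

After op 1 (in_shuffle): [1 8 9 0 4 3 2 5 6 7]
After op 2 (in_shuffle): [3 1 2 8 5 9 6 0 7 4]

Answer: 3 1 2 8 5 9 6 0 7 4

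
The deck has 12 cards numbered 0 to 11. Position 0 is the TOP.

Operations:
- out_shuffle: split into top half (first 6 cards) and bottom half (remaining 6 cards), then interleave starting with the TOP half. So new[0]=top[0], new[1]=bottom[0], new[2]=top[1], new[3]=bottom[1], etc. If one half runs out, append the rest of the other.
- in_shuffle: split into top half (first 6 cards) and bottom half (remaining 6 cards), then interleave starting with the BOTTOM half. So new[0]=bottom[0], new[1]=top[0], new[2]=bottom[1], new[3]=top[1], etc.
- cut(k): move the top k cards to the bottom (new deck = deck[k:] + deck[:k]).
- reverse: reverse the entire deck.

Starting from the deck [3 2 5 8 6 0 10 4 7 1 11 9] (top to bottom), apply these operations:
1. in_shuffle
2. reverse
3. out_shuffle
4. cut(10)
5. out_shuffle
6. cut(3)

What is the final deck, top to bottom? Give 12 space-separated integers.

Answer: 2 0 11 5 4 9 8 7 3 1 6 10

Derivation:
After op 1 (in_shuffle): [10 3 4 2 7 5 1 8 11 6 9 0]
After op 2 (reverse): [0 9 6 11 8 1 5 7 2 4 3 10]
After op 3 (out_shuffle): [0 5 9 7 6 2 11 4 8 3 1 10]
After op 4 (cut(10)): [1 10 0 5 9 7 6 2 11 4 8 3]
After op 5 (out_shuffle): [1 6 10 2 0 11 5 4 9 8 7 3]
After op 6 (cut(3)): [2 0 11 5 4 9 8 7 3 1 6 10]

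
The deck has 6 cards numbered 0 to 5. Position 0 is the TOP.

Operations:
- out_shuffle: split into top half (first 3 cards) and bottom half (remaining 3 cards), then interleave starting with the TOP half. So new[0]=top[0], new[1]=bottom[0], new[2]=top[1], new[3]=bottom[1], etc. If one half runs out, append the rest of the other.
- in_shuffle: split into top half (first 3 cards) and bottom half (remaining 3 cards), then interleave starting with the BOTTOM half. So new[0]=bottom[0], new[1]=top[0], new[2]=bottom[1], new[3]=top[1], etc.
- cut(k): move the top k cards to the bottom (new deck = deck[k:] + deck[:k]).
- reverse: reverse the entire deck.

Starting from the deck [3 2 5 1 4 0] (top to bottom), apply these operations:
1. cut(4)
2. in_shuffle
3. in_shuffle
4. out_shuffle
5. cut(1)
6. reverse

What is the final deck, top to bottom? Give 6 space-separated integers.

Answer: 0 5 1 3 2 4

Derivation:
After op 1 (cut(4)): [4 0 3 2 5 1]
After op 2 (in_shuffle): [2 4 5 0 1 3]
After op 3 (in_shuffle): [0 2 1 4 3 5]
After op 4 (out_shuffle): [0 4 2 3 1 5]
After op 5 (cut(1)): [4 2 3 1 5 0]
After op 6 (reverse): [0 5 1 3 2 4]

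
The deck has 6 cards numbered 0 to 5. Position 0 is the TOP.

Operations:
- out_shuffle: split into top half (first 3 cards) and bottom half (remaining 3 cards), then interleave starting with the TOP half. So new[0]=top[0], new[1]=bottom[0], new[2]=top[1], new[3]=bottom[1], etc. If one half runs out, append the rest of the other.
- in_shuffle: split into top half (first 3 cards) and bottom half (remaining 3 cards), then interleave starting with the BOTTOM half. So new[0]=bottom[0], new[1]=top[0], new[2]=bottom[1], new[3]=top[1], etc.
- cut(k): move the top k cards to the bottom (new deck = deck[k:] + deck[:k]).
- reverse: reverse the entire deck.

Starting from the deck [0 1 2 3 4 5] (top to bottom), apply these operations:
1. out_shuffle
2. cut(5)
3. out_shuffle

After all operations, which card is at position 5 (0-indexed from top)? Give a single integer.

Answer: 2

Derivation:
After op 1 (out_shuffle): [0 3 1 4 2 5]
After op 2 (cut(5)): [5 0 3 1 4 2]
After op 3 (out_shuffle): [5 1 0 4 3 2]
Position 5: card 2.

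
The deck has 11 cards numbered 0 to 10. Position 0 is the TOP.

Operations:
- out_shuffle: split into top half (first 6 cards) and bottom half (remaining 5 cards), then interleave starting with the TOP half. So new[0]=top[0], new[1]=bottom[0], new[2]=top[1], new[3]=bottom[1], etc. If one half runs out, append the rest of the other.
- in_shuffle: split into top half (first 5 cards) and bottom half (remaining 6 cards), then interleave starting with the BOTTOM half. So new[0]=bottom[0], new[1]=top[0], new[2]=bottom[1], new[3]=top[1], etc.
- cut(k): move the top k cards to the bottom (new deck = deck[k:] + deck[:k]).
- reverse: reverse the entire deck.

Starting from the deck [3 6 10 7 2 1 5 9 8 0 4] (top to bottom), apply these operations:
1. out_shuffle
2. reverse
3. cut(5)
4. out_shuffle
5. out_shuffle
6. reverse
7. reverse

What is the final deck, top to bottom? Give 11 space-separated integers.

Answer: 8 6 1 0 10 5 4 7 9 3 2

Derivation:
After op 1 (out_shuffle): [3 5 6 9 10 8 7 0 2 4 1]
After op 2 (reverse): [1 4 2 0 7 8 10 9 6 5 3]
After op 3 (cut(5)): [8 10 9 6 5 3 1 4 2 0 7]
After op 4 (out_shuffle): [8 1 10 4 9 2 6 0 5 7 3]
After op 5 (out_shuffle): [8 6 1 0 10 5 4 7 9 3 2]
After op 6 (reverse): [2 3 9 7 4 5 10 0 1 6 8]
After op 7 (reverse): [8 6 1 0 10 5 4 7 9 3 2]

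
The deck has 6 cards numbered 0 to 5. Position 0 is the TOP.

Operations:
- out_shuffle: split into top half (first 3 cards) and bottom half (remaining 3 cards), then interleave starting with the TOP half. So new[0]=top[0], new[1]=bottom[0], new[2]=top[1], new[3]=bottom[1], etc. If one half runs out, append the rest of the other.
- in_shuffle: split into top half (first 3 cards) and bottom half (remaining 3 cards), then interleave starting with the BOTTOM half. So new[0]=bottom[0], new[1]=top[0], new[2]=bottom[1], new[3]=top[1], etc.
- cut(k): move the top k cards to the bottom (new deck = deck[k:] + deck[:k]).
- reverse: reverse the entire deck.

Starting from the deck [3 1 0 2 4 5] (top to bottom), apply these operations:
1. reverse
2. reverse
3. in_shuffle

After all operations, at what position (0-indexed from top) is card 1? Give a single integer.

After op 1 (reverse): [5 4 2 0 1 3]
After op 2 (reverse): [3 1 0 2 4 5]
After op 3 (in_shuffle): [2 3 4 1 5 0]
Card 1 is at position 3.

Answer: 3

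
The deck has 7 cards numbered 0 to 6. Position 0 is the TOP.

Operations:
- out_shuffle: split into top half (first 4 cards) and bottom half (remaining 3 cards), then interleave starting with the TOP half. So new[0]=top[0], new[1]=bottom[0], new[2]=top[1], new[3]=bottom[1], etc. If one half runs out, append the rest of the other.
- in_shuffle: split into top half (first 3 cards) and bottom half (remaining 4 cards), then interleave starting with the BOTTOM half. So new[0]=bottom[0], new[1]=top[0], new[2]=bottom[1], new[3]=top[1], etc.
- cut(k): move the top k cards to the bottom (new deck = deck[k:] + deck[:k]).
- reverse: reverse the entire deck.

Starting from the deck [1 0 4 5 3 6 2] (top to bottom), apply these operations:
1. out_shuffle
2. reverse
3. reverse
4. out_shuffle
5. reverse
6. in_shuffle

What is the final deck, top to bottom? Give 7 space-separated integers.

After op 1 (out_shuffle): [1 3 0 6 4 2 5]
After op 2 (reverse): [5 2 4 6 0 3 1]
After op 3 (reverse): [1 3 0 6 4 2 5]
After op 4 (out_shuffle): [1 4 3 2 0 5 6]
After op 5 (reverse): [6 5 0 2 3 4 1]
After op 6 (in_shuffle): [2 6 3 5 4 0 1]

Answer: 2 6 3 5 4 0 1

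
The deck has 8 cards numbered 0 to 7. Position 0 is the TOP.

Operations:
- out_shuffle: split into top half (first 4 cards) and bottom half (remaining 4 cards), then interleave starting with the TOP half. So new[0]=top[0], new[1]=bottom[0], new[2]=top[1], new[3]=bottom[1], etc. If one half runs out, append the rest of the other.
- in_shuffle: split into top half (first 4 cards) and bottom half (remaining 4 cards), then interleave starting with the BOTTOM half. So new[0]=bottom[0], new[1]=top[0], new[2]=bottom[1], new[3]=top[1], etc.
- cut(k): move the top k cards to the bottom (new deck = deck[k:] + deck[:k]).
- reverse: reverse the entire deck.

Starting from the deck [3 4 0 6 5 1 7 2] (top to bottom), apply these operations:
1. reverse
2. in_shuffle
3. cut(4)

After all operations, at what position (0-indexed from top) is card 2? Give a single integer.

Answer: 5

Derivation:
After op 1 (reverse): [2 7 1 5 6 0 4 3]
After op 2 (in_shuffle): [6 2 0 7 4 1 3 5]
After op 3 (cut(4)): [4 1 3 5 6 2 0 7]
Card 2 is at position 5.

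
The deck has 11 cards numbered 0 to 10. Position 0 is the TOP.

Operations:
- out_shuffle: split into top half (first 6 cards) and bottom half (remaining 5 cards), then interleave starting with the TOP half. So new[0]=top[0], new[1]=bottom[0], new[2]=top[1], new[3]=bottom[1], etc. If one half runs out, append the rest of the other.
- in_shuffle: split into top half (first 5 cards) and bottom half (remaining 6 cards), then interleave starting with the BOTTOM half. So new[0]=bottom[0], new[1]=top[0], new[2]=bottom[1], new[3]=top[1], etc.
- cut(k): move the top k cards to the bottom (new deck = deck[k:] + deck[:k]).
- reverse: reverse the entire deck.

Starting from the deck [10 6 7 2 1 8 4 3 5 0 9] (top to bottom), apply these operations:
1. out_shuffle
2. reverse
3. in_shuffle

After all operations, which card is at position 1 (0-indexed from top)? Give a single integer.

Answer: 8

Derivation:
After op 1 (out_shuffle): [10 4 6 3 7 5 2 0 1 9 8]
After op 2 (reverse): [8 9 1 0 2 5 7 3 6 4 10]
After op 3 (in_shuffle): [5 8 7 9 3 1 6 0 4 2 10]
Position 1: card 8.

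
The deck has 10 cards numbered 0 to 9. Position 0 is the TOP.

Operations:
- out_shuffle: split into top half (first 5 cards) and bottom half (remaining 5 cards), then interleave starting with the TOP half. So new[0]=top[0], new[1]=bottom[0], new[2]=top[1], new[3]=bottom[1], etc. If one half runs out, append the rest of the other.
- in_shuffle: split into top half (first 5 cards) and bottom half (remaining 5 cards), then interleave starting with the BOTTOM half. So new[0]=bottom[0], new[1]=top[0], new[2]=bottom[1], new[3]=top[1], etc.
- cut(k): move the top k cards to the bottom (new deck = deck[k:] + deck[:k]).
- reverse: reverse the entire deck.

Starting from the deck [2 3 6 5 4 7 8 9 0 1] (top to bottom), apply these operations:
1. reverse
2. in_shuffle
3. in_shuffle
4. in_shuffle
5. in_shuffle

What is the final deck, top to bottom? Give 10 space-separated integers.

Answer: 3 5 7 9 1 2 6 4 8 0

Derivation:
After op 1 (reverse): [1 0 9 8 7 4 5 6 3 2]
After op 2 (in_shuffle): [4 1 5 0 6 9 3 8 2 7]
After op 3 (in_shuffle): [9 4 3 1 8 5 2 0 7 6]
After op 4 (in_shuffle): [5 9 2 4 0 3 7 1 6 8]
After op 5 (in_shuffle): [3 5 7 9 1 2 6 4 8 0]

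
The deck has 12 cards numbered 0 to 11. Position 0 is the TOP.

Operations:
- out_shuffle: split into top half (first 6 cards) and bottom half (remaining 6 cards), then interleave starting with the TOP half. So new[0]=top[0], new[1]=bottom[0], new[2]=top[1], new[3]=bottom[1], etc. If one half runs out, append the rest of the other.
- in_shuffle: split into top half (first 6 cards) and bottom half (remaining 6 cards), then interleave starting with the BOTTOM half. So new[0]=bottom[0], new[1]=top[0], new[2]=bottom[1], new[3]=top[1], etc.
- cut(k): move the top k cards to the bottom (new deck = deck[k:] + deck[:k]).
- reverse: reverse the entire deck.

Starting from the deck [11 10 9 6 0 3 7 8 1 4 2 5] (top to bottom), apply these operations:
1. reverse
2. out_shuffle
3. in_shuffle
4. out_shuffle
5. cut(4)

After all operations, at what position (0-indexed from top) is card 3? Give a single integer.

After op 1 (reverse): [5 2 4 1 8 7 3 0 6 9 10 11]
After op 2 (out_shuffle): [5 3 2 0 4 6 1 9 8 10 7 11]
After op 3 (in_shuffle): [1 5 9 3 8 2 10 0 7 4 11 6]
After op 4 (out_shuffle): [1 10 5 0 9 7 3 4 8 11 2 6]
After op 5 (cut(4)): [9 7 3 4 8 11 2 6 1 10 5 0]
Card 3 is at position 2.

Answer: 2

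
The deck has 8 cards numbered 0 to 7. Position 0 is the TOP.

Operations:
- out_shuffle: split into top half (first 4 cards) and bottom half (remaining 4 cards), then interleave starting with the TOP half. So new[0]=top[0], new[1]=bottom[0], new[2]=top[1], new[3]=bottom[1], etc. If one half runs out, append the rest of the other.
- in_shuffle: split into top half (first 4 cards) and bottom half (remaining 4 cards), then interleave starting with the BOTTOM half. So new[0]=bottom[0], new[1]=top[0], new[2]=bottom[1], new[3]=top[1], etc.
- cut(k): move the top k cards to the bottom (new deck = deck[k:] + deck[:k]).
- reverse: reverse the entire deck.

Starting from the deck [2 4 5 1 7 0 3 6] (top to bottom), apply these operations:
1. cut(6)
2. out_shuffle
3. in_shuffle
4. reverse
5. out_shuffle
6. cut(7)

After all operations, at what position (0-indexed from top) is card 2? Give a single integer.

Answer: 0

Derivation:
After op 1 (cut(6)): [3 6 2 4 5 1 7 0]
After op 2 (out_shuffle): [3 5 6 1 2 7 4 0]
After op 3 (in_shuffle): [2 3 7 5 4 6 0 1]
After op 4 (reverse): [1 0 6 4 5 7 3 2]
After op 5 (out_shuffle): [1 5 0 7 6 3 4 2]
After op 6 (cut(7)): [2 1 5 0 7 6 3 4]
Card 2 is at position 0.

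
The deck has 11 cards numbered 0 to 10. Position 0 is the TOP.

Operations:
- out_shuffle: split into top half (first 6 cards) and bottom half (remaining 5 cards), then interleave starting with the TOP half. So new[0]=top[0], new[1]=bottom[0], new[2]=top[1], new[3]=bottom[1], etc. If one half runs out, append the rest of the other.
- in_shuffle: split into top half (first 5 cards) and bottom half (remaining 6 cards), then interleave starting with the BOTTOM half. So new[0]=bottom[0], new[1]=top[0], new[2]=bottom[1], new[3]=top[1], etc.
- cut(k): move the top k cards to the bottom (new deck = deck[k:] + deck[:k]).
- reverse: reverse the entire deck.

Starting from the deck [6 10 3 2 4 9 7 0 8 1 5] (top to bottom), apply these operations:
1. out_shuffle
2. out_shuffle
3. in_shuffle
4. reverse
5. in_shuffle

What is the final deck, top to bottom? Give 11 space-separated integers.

Answer: 7 8 5 10 2 9 0 1 6 3 4

Derivation:
After op 1 (out_shuffle): [6 7 10 0 3 8 2 1 4 5 9]
After op 2 (out_shuffle): [6 2 7 1 10 4 0 5 3 9 8]
After op 3 (in_shuffle): [4 6 0 2 5 7 3 1 9 10 8]
After op 4 (reverse): [8 10 9 1 3 7 5 2 0 6 4]
After op 5 (in_shuffle): [7 8 5 10 2 9 0 1 6 3 4]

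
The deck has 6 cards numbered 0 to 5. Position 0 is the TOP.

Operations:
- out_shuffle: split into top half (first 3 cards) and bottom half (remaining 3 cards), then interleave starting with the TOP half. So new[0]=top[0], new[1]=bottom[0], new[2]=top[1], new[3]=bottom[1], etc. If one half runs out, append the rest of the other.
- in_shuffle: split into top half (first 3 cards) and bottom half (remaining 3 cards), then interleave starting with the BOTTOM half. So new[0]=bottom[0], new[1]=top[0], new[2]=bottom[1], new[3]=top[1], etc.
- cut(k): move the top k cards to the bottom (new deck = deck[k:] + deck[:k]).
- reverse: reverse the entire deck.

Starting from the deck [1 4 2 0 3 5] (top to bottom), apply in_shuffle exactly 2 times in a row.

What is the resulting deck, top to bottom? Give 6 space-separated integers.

After op 1 (in_shuffle): [0 1 3 4 5 2]
After op 2 (in_shuffle): [4 0 5 1 2 3]

Answer: 4 0 5 1 2 3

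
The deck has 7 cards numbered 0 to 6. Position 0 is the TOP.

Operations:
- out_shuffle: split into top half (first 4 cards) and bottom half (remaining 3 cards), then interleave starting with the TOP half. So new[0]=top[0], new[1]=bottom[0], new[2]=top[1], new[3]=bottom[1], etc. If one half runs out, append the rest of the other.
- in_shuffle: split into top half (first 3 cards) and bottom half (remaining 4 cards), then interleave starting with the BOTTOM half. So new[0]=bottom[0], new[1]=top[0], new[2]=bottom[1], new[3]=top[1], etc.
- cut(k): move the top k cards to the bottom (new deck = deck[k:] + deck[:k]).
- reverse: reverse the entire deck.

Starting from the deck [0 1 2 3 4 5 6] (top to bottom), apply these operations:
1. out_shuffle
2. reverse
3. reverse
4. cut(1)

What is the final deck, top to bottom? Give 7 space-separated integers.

After op 1 (out_shuffle): [0 4 1 5 2 6 3]
After op 2 (reverse): [3 6 2 5 1 4 0]
After op 3 (reverse): [0 4 1 5 2 6 3]
After op 4 (cut(1)): [4 1 5 2 6 3 0]

Answer: 4 1 5 2 6 3 0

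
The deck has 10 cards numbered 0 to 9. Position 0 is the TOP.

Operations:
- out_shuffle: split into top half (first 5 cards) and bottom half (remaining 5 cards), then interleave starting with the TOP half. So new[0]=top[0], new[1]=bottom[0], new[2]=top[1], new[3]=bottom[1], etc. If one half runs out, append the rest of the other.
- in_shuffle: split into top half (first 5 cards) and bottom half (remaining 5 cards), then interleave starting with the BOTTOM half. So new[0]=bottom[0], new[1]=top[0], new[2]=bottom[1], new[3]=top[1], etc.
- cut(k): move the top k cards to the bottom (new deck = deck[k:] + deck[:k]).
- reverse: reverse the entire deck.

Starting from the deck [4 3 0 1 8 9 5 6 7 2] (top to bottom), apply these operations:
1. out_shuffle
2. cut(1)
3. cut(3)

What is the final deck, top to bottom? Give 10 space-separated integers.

Answer: 0 6 1 7 8 2 4 9 3 5

Derivation:
After op 1 (out_shuffle): [4 9 3 5 0 6 1 7 8 2]
After op 2 (cut(1)): [9 3 5 0 6 1 7 8 2 4]
After op 3 (cut(3)): [0 6 1 7 8 2 4 9 3 5]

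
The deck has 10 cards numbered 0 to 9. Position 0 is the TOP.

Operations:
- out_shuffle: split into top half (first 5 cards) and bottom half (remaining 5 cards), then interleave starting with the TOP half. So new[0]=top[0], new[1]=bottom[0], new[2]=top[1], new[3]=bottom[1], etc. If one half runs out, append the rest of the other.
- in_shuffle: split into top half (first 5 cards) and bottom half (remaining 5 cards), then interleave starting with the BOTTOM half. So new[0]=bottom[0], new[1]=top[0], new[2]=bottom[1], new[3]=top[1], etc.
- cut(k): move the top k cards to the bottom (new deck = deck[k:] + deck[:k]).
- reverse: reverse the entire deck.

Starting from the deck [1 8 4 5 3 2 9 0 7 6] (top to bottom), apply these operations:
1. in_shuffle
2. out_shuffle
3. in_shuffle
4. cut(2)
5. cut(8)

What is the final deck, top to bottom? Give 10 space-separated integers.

After op 1 (in_shuffle): [2 1 9 8 0 4 7 5 6 3]
After op 2 (out_shuffle): [2 4 1 7 9 5 8 6 0 3]
After op 3 (in_shuffle): [5 2 8 4 6 1 0 7 3 9]
After op 4 (cut(2)): [8 4 6 1 0 7 3 9 5 2]
After op 5 (cut(8)): [5 2 8 4 6 1 0 7 3 9]

Answer: 5 2 8 4 6 1 0 7 3 9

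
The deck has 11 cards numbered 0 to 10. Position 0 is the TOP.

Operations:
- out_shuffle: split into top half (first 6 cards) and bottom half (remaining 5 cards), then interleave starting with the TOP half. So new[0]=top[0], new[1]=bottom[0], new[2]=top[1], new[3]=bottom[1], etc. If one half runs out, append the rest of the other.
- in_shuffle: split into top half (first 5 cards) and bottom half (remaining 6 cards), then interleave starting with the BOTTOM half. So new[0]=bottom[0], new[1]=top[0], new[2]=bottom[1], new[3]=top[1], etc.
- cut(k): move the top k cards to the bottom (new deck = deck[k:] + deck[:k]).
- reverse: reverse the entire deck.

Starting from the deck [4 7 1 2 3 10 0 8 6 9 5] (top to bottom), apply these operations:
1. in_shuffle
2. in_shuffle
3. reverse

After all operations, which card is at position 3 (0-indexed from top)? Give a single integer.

Answer: 7

Derivation:
After op 1 (in_shuffle): [10 4 0 7 8 1 6 2 9 3 5]
After op 2 (in_shuffle): [1 10 6 4 2 0 9 7 3 8 5]
After op 3 (reverse): [5 8 3 7 9 0 2 4 6 10 1]
Position 3: card 7.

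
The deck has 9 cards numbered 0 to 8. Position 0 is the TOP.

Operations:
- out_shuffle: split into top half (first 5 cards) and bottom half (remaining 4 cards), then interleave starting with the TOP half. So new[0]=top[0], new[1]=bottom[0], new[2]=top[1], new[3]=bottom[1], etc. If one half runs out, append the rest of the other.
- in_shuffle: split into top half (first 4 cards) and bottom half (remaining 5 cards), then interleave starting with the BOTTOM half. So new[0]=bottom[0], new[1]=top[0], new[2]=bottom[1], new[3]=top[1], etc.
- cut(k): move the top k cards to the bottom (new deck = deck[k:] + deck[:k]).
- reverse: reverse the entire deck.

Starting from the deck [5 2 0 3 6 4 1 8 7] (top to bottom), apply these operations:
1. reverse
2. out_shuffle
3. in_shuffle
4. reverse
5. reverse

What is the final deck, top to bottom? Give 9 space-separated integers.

After op 1 (reverse): [7 8 1 4 6 3 0 2 5]
After op 2 (out_shuffle): [7 3 8 0 1 2 4 5 6]
After op 3 (in_shuffle): [1 7 2 3 4 8 5 0 6]
After op 4 (reverse): [6 0 5 8 4 3 2 7 1]
After op 5 (reverse): [1 7 2 3 4 8 5 0 6]

Answer: 1 7 2 3 4 8 5 0 6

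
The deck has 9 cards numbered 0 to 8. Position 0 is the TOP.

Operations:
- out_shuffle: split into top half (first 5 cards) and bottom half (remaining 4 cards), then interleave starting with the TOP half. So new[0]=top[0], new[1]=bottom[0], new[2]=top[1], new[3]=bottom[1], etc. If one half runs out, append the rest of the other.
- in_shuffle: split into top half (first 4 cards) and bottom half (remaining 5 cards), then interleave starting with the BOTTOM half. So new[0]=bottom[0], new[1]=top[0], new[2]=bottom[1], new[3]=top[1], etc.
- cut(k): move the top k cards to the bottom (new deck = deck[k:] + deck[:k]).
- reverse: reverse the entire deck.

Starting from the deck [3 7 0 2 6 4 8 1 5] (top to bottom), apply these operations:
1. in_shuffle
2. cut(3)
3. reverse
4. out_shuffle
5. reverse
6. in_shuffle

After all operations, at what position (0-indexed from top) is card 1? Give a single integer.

Answer: 6

Derivation:
After op 1 (in_shuffle): [6 3 4 7 8 0 1 2 5]
After op 2 (cut(3)): [7 8 0 1 2 5 6 3 4]
After op 3 (reverse): [4 3 6 5 2 1 0 8 7]
After op 4 (out_shuffle): [4 1 3 0 6 8 5 7 2]
After op 5 (reverse): [2 7 5 8 6 0 3 1 4]
After op 6 (in_shuffle): [6 2 0 7 3 5 1 8 4]
Card 1 is at position 6.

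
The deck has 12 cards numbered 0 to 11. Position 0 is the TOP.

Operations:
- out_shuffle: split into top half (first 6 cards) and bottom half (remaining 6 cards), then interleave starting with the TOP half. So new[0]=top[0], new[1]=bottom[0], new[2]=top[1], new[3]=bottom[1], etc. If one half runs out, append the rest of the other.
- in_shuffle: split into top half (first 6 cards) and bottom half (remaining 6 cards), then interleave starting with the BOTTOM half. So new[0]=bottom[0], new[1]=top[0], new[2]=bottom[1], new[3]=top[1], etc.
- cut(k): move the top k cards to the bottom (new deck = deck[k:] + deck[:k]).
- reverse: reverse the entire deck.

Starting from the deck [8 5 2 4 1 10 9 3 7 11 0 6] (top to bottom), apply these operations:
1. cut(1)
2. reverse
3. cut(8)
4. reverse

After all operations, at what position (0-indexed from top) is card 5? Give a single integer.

Answer: 8

Derivation:
After op 1 (cut(1)): [5 2 4 1 10 9 3 7 11 0 6 8]
After op 2 (reverse): [8 6 0 11 7 3 9 10 1 4 2 5]
After op 3 (cut(8)): [1 4 2 5 8 6 0 11 7 3 9 10]
After op 4 (reverse): [10 9 3 7 11 0 6 8 5 2 4 1]
Card 5 is at position 8.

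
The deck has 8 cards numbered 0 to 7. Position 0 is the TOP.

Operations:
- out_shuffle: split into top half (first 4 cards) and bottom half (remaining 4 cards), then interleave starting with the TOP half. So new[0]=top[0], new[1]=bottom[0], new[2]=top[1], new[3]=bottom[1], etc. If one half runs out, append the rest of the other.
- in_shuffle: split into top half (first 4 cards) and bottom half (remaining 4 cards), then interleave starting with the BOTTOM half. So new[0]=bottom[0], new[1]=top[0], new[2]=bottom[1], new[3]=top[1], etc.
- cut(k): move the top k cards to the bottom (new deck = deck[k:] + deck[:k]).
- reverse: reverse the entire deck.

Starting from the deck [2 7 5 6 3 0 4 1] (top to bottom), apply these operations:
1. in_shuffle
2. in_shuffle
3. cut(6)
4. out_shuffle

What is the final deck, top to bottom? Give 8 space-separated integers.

Answer: 6 5 7 2 4 1 3 0

Derivation:
After op 1 (in_shuffle): [3 2 0 7 4 5 1 6]
After op 2 (in_shuffle): [4 3 5 2 1 0 6 7]
After op 3 (cut(6)): [6 7 4 3 5 2 1 0]
After op 4 (out_shuffle): [6 5 7 2 4 1 3 0]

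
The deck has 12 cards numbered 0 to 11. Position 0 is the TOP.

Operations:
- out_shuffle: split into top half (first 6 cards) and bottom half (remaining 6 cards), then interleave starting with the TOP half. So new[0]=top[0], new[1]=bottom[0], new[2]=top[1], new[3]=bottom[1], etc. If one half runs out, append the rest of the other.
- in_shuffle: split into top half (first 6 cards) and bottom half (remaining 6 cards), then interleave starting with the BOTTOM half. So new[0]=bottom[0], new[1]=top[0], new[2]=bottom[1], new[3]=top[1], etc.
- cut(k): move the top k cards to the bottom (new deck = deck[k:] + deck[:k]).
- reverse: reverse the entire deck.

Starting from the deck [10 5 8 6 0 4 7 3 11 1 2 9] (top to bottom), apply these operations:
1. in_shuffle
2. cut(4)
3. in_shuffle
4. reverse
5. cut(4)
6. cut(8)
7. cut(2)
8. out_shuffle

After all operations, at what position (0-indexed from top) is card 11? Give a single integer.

Answer: 5

Derivation:
After op 1 (in_shuffle): [7 10 3 5 11 8 1 6 2 0 9 4]
After op 2 (cut(4)): [11 8 1 6 2 0 9 4 7 10 3 5]
After op 3 (in_shuffle): [9 11 4 8 7 1 10 6 3 2 5 0]
After op 4 (reverse): [0 5 2 3 6 10 1 7 8 4 11 9]
After op 5 (cut(4)): [6 10 1 7 8 4 11 9 0 5 2 3]
After op 6 (cut(8)): [0 5 2 3 6 10 1 7 8 4 11 9]
After op 7 (cut(2)): [2 3 6 10 1 7 8 4 11 9 0 5]
After op 8 (out_shuffle): [2 8 3 4 6 11 10 9 1 0 7 5]
Card 11 is at position 5.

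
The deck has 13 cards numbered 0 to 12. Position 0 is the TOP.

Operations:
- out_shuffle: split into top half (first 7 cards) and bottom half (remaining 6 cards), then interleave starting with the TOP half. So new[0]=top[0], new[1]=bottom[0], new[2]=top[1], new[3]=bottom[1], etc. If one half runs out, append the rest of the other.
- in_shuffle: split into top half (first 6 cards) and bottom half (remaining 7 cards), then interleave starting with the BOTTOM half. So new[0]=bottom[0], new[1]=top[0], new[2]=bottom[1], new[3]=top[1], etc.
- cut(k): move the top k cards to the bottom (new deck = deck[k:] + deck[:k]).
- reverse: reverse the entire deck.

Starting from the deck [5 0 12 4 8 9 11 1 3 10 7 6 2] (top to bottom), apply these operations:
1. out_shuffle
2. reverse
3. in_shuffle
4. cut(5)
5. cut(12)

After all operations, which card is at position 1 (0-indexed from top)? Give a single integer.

After op 1 (out_shuffle): [5 1 0 3 12 10 4 7 8 6 9 2 11]
After op 2 (reverse): [11 2 9 6 8 7 4 10 12 3 0 1 5]
After op 3 (in_shuffle): [4 11 10 2 12 9 3 6 0 8 1 7 5]
After op 4 (cut(5)): [9 3 6 0 8 1 7 5 4 11 10 2 12]
After op 5 (cut(12)): [12 9 3 6 0 8 1 7 5 4 11 10 2]
Position 1: card 9.

Answer: 9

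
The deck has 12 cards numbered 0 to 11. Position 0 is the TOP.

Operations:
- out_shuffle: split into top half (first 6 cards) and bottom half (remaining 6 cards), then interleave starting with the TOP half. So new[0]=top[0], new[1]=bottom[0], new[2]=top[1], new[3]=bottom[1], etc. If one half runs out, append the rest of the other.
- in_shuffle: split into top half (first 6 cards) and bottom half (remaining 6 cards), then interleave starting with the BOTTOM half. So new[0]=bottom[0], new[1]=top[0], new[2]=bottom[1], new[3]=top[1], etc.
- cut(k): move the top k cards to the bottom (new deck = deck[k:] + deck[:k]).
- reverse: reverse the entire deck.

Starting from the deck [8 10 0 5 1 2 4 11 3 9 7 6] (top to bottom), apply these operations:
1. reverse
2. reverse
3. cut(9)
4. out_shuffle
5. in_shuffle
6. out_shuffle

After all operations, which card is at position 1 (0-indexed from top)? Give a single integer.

After op 1 (reverse): [6 7 9 3 11 4 2 1 5 0 10 8]
After op 2 (reverse): [8 10 0 5 1 2 4 11 3 9 7 6]
After op 3 (cut(9)): [9 7 6 8 10 0 5 1 2 4 11 3]
After op 4 (out_shuffle): [9 5 7 1 6 2 8 4 10 11 0 3]
After op 5 (in_shuffle): [8 9 4 5 10 7 11 1 0 6 3 2]
After op 6 (out_shuffle): [8 11 9 1 4 0 5 6 10 3 7 2]
Position 1: card 11.

Answer: 11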